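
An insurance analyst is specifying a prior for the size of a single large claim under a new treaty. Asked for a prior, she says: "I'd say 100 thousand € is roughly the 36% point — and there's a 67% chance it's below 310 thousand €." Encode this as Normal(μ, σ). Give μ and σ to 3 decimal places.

μ = 194.287, σ = 263.035

The p-quantile of Normal(μ,σ) is μ + z_p·σ, with z_{0.36} = -0.3585 and z_{0.67} = 0.4399.
Eliminate σ: μ = (z₂·x₁ − z₁·x₂)/(z₂ − z₁) = (0.4399·100 − (-0.3585)·310)/0.7984 = 194.287.
Then σ = (x₂ − x₁)/(z₂ − z₁) = (310 − 100)/0.7984 = 263.035.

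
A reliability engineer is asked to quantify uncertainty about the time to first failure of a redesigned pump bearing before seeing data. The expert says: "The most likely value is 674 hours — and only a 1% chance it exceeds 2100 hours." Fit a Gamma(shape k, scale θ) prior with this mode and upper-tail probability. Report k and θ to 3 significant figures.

Gamma(k,θ) with k>1 has mode (k−1)θ, so θ = 674/(k−1).
Need P(X < 2100) = 0.99 with θ tied to k this way. Start at k = 2, θ = 674: P(X<2100) ≈ 0.817.
Too low — raise k to concentrate. Iterating converges to k ≈ 4.45.
Then θ = 674/(4.45−1) ≈ 195.

k ≈ 4.45, θ ≈ 195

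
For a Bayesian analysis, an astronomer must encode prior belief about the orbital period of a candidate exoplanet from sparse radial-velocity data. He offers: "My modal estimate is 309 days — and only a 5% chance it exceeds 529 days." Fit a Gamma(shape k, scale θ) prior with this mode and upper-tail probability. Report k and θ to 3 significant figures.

Gamma(k,θ) with k>1 has mode (k−1)θ, so θ = 309/(k−1).
Need P(X < 529) = 0.95 with θ tied to k this way. Start at k = 2, θ = 309: P(X<529) ≈ 0.510.
Too low — raise k to concentrate. Iterating converges to k ≈ 10.7.
Then θ = 309/(10.7−1) ≈ 32.

k ≈ 10.7, θ ≈ 32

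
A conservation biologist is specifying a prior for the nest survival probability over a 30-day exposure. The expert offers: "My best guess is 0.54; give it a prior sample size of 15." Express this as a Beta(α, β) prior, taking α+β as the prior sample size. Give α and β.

α = 8.1, β = 6.9

Under the effective-sample-size interpretation, Beta(α, β) has prior mean α/(α+β) and prior sample size α+β.
So α+β = 15 and α/(α+β) = 0.54, giving α = 0.54·15 = 8.1 and β = 15 − 8.1 = 6.9.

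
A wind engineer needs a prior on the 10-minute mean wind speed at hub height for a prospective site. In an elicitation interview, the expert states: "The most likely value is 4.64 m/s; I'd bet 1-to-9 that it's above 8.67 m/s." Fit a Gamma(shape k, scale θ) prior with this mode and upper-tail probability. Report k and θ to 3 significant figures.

k ≈ 5.89, θ ≈ 0.95

Gamma(k,θ) with k>1 has mode (k−1)θ, so θ = 4.64/(k−1).
Need P(X < 8.67) = 0.9 with θ tied to k this way. Start at k = 2, θ = 4.64: P(X<8.67) ≈ 0.557.
Too low — raise k to concentrate. Iterating converges to k ≈ 5.89.
Then θ = 4.64/(5.89−1) ≈ 0.95.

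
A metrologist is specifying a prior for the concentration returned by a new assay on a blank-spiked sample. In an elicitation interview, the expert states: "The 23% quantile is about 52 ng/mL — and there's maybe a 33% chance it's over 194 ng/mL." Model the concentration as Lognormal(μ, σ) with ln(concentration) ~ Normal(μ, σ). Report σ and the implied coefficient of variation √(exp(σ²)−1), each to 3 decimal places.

If T ~ Lognormal(μ,σ) then ln T ~ Normal(μ,σ), so the p-quantile of ln T is μ + z_p·σ.
ln(52) = 3.951 and ln(194) = 5.268; z_{0.23} = -0.7388, z_{0.67} = 0.4399.
σ = (5.268 − 3.951)/(0.4399 − (-0.7388)) = 1.117.
μ = 3.951 − (-0.7388)·1.117 = 4.776.
CV = √(exp(σ²)−1) = √(exp(1.2476)−1) = 1.575.

σ ≈ 1.117, CV ≈ 1.575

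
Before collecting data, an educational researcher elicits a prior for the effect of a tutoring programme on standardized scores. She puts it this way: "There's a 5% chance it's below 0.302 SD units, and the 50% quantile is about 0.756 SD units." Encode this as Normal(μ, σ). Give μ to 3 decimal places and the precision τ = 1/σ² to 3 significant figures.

μ = 0.756, τ = 13.1

For Normal(μ,σ), the p-quantile is μ + z_p·σ. Here z_{0.05} = -1.645, z_{0.5} = 0.
So 0.302 = μ − 1.645σ and 0.756 = μ + 0σ.
Subtracting: σ = (0.756 − 0.302)/(0 − (-1.645)) = 0.276.
Then μ = 0.302 − (-1.645)·0.276 = 0.756.
Precision τ = 1/σ² = 1/0.276² = 13.1.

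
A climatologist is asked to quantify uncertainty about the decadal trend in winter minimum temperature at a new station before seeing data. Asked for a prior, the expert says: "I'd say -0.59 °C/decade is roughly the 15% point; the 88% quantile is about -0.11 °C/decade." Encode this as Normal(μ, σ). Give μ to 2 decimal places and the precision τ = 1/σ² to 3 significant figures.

μ = -0.37, τ = 21.2

The p-quantile of Normal(μ,σ) is μ + z_p·σ, with z_{0.15} = -1.036 and z_{0.88} = 1.175.
Eliminate σ: μ = (z₂·x₁ − z₁·x₂)/(z₂ − z₁) = (1.175·-0.59 − (-1.036)·-0.11)/2.211 = -0.37.
Then σ = (x₂ − x₁)/(z₂ − z₁) = (-0.11 − -0.59)/2.211 = 0.22.
Precision τ = 1/σ² = 1/0.2171² = 21.2.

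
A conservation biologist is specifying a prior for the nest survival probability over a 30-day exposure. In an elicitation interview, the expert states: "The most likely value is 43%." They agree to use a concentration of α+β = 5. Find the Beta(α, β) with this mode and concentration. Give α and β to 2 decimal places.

For α,β > 1 the Beta mode is (α−1)/(α+β−2). With α+β = 5, the mode is (α−1)/3.
Set (α−1)/3 = 0.43 → α = 1 + 0.43·3 = 2.29.
β = 5 − α = 2.71.

α = 2.29, β = 2.71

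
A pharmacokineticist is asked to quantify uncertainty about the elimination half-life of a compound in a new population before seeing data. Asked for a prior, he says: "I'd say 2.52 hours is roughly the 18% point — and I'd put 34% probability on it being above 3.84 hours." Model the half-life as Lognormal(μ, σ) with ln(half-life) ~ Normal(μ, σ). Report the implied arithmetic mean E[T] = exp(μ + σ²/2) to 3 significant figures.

If T ~ Lognormal(μ,σ) then ln T ~ Normal(μ,σ), so the p-quantile of ln T is μ + z_p·σ.
ln(2.52) = 0.9243 and ln(3.84) = 1.345; z_{0.18} = -0.9154, z_{0.66} = 0.4125.
σ = (1.345 − 0.9243)/(0.4125 − (-0.9154)) = 0.317.
μ = 0.9243 − (-0.9154)·0.317 = 1.215.
E[T] = exp(μ + σ²/2) = exp(1.215 + 0.0503) = 3.54 hours.

E[T] ≈ 3.54 hours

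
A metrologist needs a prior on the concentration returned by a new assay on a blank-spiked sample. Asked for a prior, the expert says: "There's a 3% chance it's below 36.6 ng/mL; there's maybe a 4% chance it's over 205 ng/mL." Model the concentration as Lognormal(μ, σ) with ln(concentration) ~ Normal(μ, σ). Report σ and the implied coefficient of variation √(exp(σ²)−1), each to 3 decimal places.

If T ~ Lognormal(μ,σ) then ln T ~ Normal(μ,σ), so the p-quantile of ln T is μ + z_p·σ.
ln(36.6) = 3.6 and ln(205) = 5.323; z_{0.03} = -1.881, z_{0.96} = 1.751.
σ = (5.323 − 3.6)/(1.751 − (-1.881)) = 0.474.
μ = 3.6 − (-1.881)·0.474 = 4.492.
CV = √(exp(σ²)−1) = √(exp(0.2251)−1) = 0.502.

σ ≈ 0.474, CV ≈ 0.502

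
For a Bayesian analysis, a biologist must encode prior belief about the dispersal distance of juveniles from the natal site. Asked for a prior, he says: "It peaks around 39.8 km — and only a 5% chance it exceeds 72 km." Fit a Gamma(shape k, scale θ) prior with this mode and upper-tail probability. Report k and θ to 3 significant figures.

k ≈ 8.93, θ ≈ 5.02

Gamma(k,θ) with k>1 has mode (k−1)θ, so θ = 39.8/(k−1).
Need P(X < 72) = 0.95 with θ tied to k this way. Start at k = 2, θ = 39.8: P(X<72) ≈ 0.540.
Too low — raise k to concentrate. Iterating converges to k ≈ 8.93.
Then θ = 39.8/(8.93−1) ≈ 5.02.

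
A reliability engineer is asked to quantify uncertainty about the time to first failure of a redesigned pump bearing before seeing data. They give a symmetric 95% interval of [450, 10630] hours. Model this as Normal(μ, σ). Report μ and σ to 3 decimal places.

μ = 5540.000, σ = 2596.986

A symmetric 95% interval runs μ ± z·σ with z = 1.96.
Half-width = 5090, so σ = 5090/1.96 = 2596.986.
μ is the interval midpoint, 5540.000.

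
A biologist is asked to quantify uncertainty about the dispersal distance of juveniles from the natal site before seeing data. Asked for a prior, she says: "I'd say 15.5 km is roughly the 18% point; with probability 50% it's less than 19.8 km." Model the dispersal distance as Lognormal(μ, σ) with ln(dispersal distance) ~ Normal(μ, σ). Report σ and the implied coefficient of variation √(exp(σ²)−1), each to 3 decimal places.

σ ≈ 0.267, CV ≈ 0.272

If T ~ Lognormal(μ,σ) then ln T ~ Normal(μ,σ), so the p-quantile of ln T is μ + z_p·σ.
ln(15.5) = 2.741 and ln(19.8) = 2.986; z_{0.18} = -0.9154, z_{0.5} = 0.
σ = (2.986 − 2.741)/(0 − (-0.9154)) = 0.267.
μ = 2.741 − (-0.9154)·0.267 = 2.986.
CV = √(exp(σ²)−1) = √(exp(0.0715)−1) = 0.272.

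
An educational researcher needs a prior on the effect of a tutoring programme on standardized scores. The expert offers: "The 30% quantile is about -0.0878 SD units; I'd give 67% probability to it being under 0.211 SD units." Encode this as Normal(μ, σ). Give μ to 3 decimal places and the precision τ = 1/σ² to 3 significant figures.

μ = 0.075, τ = 10.4

For Normal(μ,σ), the p-quantile is μ + z_p·σ. Here z_{0.3} = -0.5244, z_{0.67} = 0.4399.
So -0.0878 = μ − 0.5244σ and 0.211 = μ + 0.4399σ.
Subtracting: σ = (0.211 − -0.0878)/(0.4399 − (-0.5244)) = 0.310.
Then μ = -0.0878 − (-0.5244)·0.310 = 0.075.
Precision τ = 1/σ² = 1/0.3099² = 10.4.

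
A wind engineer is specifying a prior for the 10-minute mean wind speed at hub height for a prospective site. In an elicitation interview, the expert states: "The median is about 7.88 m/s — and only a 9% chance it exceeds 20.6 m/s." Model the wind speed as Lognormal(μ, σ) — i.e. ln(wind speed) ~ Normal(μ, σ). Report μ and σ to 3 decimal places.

If T ~ Lognormal(μ,σ) then ln T ~ Normal(μ,σ), so the p-quantile of ln T is μ + z_p·σ.
ln(7.88) = 2.064 and ln(20.6) = 3.025; z_{0.5} = 0, z_{0.91} = 1.341.
σ = (3.025 − 2.064)/(1.341 − (0)) = 0.717.
μ = 2.064 − (0)·0.717 = 2.064.

μ ≈ 2.064, σ ≈ 0.717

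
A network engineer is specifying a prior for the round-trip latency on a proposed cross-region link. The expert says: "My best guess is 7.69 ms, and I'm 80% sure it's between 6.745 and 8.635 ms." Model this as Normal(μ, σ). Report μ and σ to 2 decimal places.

A symmetric 80% interval runs μ ± z·σ with z = 1.282.
Half-width = 0.945, so σ = 0.945/1.282 = 0.74.
μ is the stated best guess, 7.69.

μ = 7.69, σ = 0.74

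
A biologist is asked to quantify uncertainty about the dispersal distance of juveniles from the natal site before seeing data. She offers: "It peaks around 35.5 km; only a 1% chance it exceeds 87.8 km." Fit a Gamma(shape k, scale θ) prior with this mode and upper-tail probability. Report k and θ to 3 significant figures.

Gamma(k,θ) with k>1 has mode (k−1)θ, so θ = 35.5/(k−1).
Need P(X < 87.8) = 0.99 with θ tied to k this way. Start at k = 2, θ = 35.5: P(X<87.8) ≈ 0.707.
Too low — raise k to concentrate. Iterating converges to k ≈ 6.74.
Then θ = 35.5/(6.74−1) ≈ 6.19.

k ≈ 6.74, θ ≈ 6.19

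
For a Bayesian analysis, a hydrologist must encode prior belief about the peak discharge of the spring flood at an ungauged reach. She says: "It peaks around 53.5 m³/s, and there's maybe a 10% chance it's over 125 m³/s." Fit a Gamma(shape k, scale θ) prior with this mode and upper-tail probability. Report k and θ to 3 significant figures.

k ≈ 3.67, θ ≈ 20

Gamma(k,θ) with k>1 has mode (k−1)θ, so θ = 53.5/(k−1).
Need P(X < 125) = 0.9 with θ tied to k this way. Start at k = 2, θ = 53.5: P(X<125) ≈ 0.677.
Too low — raise k to concentrate. Iterating converges to k ≈ 3.67.
Then θ = 53.5/(3.67−1) ≈ 20.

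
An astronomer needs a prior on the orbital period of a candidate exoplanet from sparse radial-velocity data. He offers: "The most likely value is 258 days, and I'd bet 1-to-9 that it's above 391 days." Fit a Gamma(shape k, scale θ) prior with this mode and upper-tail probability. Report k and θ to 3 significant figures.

Gamma(k,θ) with k>1 has mode (k−1)θ, so θ = 258/(k−1).
Need P(X < 391) = 0.9 with θ tied to k this way. Start at k = 2, θ = 258: P(X<391) ≈ 0.447.
Too low — raise k to concentrate. Iterating converges to k ≈ 11.8.
Then θ = 258/(11.8−1) ≈ 23.9.

k ≈ 11.8, θ ≈ 23.9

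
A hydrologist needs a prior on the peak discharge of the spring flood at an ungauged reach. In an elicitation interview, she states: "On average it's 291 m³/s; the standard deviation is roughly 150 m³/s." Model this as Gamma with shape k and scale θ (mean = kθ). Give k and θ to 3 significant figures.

k ≈ 3.76, θ ≈ 77.3

For Gamma(k, scale θ): mean = kθ, variance = kθ², so CV = 1/√k.
CV = SD/mean = 150/291 = 0.5155, hence k = 1/CV² = 3.76.
Then θ = mean/k = 291/3.76 = 77.3.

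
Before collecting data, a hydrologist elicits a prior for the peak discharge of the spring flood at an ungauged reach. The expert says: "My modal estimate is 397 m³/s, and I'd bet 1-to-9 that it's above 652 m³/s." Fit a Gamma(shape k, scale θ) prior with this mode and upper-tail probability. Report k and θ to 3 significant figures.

k ≈ 8.66, θ ≈ 51.8

Gamma(k,θ) with k>1 has mode (k−1)θ, so θ = 397/(k−1).
Need P(X < 652) = 0.9 with θ tied to k this way. Start at k = 2, θ = 397: P(X<652) ≈ 0.489.
Too low — raise k to concentrate. Iterating converges to k ≈ 8.66.
Then θ = 397/(8.66−1) ≈ 51.8.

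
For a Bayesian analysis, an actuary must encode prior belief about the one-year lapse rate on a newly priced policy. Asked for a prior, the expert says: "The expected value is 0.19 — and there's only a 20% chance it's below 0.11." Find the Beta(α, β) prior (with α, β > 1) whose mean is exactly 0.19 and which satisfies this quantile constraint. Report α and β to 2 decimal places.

α ≈ 3.35, β ≈ 14.27

With mean 0.19 fixed, write α = 0.19s, β = 0.81s where s = α+β.
Need P(θ < 0.11) = 0.2 under Beta(0.19s, 0.81s). Normal approximation: (q−m)/√(m(1−m)/s) ≈ z_{0.2} = -0.842, so s ≈ 0.19·0.81·(-0.842)²/(0.11−0.19)² = 17.0.
At s = 17.0: P(θ<0.11) ≈ 0.205. Adjusting to match 0.2 gives s ≈ 17.62.
So α = 0.19·17.62 ≈ 3.35, β = 0.81·17.62 ≈ 14.27.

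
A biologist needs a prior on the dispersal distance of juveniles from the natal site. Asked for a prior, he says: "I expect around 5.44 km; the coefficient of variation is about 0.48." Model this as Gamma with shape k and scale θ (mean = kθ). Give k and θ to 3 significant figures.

k ≈ 4.34, θ ≈ 1.25

For Gamma(k, scale θ): mean = kθ, variance = kθ², so CV = 1/√k.
CV = 0.48, hence k = 1/CV² = 4.34.
Then θ = mean/k = 5.44/4.34 = 1.25.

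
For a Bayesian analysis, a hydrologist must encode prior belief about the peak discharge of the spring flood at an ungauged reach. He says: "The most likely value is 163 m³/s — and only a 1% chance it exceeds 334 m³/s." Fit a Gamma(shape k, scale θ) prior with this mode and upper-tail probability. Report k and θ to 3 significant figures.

k ≈ 10.5, θ ≈ 17.2

Gamma(k,θ) with k>1 has mode (k−1)θ, so θ = 163/(k−1).
Need P(X < 334) = 0.99 with θ tied to k this way. Start at k = 2, θ = 163: P(X<334) ≈ 0.607.
Too low — raise k to concentrate. Iterating converges to k ≈ 10.5.
Then θ = 163/(10.5−1) ≈ 17.2.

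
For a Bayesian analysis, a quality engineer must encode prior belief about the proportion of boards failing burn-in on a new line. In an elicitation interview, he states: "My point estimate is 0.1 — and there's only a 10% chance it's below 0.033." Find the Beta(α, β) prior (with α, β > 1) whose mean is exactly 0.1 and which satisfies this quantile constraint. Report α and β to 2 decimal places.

α ≈ 2.40, β ≈ 21.59

With mean 0.1 fixed, write α = 0.1s, β = 0.9s where s = α+β.
Need P(θ < 0.033) = 0.1 under Beta(0.1s, 0.9s). Normal approximation: (q−m)/√(m(1−m)/s) ≈ z_{0.1} = -1.28, so s ≈ 0.1·0.9·(-1.28)²/(0.033−0.1)² = 32.9.
At s = 32.9: P(θ<0.033) ≈ 0.058. Adjusting to match 0.1 gives s ≈ 23.98.
So α = 0.1·23.98 ≈ 2.40, β = 0.9·23.98 ≈ 21.59.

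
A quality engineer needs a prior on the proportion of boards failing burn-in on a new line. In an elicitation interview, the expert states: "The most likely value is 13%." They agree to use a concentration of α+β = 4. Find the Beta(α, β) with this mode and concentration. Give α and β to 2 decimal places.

For α,β > 1 the Beta mode is (α−1)/(α+β−2). With α+β = 4, the mode is (α−1)/2.
Set (α−1)/2 = 0.13 → α = 1 + 0.13·2 = 1.26.
β = 4 − α = 2.74.

α = 1.26, β = 2.74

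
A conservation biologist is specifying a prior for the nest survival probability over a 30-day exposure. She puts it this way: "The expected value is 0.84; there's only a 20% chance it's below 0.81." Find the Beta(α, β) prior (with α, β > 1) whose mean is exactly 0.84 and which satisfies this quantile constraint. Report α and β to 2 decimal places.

With mean 0.84 fixed, write α = 0.84s, β = 0.16s where s = α+β.
Need P(θ < 0.81) = 0.2 under Beta(0.84s, 0.16s). Normal approximation: (q−m)/√(m(1−m)/s) ≈ z_{0.2} = -0.842, so s ≈ 0.84·0.16·(-0.842)²/(0.81−0.84)² = 105.8.
At s = 105.8: P(θ<0.81) ≈ 0.195. Adjusting to match 0.2 gives s ≈ 100.27.
So α = 0.84·100.27 ≈ 84.23, β = 0.16·100.27 ≈ 16.04.

α ≈ 84.23, β ≈ 16.04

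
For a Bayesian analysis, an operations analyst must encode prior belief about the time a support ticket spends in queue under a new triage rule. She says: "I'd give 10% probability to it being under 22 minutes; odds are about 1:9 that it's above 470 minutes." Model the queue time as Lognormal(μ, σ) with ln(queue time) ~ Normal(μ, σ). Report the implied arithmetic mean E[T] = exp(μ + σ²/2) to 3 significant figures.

If T ~ Lognormal(μ,σ) then ln T ~ Normal(μ,σ), so the p-quantile of ln T is μ + z_p·σ.
ln(22) = 3.091 and ln(470) = 6.153; z_{0.1} = -1.282, z_{0.9} = 1.282.
σ = (6.153 − 3.091)/(1.282 − (-1.282)) = 1.195.
μ = 3.091 − (-1.282)·1.195 = 4.622.
E[T] = exp(μ + σ²/2) = exp(4.622 + 0.7134) = 208 minutes.

E[T] ≈ 208 minutes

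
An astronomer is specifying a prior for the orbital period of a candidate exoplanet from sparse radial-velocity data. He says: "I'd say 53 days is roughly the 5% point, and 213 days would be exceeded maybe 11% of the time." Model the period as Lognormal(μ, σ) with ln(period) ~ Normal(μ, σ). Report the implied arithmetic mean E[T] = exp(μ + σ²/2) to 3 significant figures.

E[T] ≈ 132 days

If T ~ Lognormal(μ,σ) then ln T ~ Normal(μ,σ), so the p-quantile of ln T is μ + z_p·σ.
ln(53) = 3.97 and ln(213) = 5.361; z_{0.05} = -1.645, z_{0.89} = 1.227.
σ = (5.361 − 3.97)/(1.227 − (-1.645)) = 0.484.
μ = 3.97 − (-1.645)·0.484 = 4.767.
E[T] = exp(μ + σ²/2) = exp(4.767 + 0.1173) = 132 days.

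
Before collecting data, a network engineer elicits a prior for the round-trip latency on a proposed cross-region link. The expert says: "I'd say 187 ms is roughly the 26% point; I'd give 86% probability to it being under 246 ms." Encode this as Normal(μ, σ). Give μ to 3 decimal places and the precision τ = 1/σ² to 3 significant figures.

For Normal(μ,σ), the p-quantile is μ + z_p·σ. Here z_{0.26} = -0.6433, z_{0.86} = 1.08.
So 187 = μ − 0.6433σ and 246 = μ + 1.08σ.
Subtracting: σ = (246 − 187)/(1.08 − (-0.6433)) = 34.229.
Then μ = 187 − (-0.6433)·34.229 = 209.021.
Precision τ = 1/σ² = 1/34.23² = 0.000853.

μ = 209.021, τ = 0.000853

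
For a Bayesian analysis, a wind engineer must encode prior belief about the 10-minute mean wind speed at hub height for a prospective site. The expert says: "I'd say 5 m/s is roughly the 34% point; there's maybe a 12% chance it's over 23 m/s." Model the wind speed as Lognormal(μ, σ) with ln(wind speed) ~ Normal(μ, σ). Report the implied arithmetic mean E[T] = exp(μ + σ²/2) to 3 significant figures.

If T ~ Lognormal(μ,σ) then ln T ~ Normal(μ,σ), so the p-quantile of ln T is μ + z_p·σ.
ln(5) = 1.609 and ln(23) = 3.135; z_{0.34} = -0.4125, z_{0.88} = 1.175.
σ = (3.135 − 1.609)/(1.175 − (-0.4125)) = 0.961.
μ = 1.609 − (-0.4125)·0.961 = 2.006.
E[T] = exp(μ + σ²/2) = exp(2.006 + 0.4621) = 11.8 m/s.

E[T] ≈ 11.8 m/s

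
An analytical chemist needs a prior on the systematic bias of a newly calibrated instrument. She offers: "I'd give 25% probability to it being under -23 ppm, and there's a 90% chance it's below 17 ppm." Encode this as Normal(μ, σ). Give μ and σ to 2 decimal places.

μ = -9.21, σ = 20.45

For Normal(μ,σ), the p-quantile is μ + z_p·σ. Here z_{0.25} = -0.6745, z_{0.9} = 1.282.
So -23 = μ − 0.6745σ and 17 = μ + 1.282σ.
Subtracting: σ = (17 − -23)/(1.282 − (-0.6745)) = 20.45.
Then μ = -23 − (-0.6745)·20.45 = -9.21.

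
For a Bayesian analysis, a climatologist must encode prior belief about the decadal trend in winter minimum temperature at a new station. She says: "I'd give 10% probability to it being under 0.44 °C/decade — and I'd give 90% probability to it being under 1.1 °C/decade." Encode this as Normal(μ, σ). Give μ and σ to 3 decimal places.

For Normal(μ,σ), the p-quantile is μ + z_p·σ. Here z_{0.1} = -1.282, z_{0.9} = 1.282.
So 0.44 = μ − 1.282σ and 1.1 = μ + 1.282σ.
Subtracting: σ = (1.1 − 0.44)/(1.282 − (-1.282)) = 0.258.
Then μ = 0.44 − (-1.282)·0.258 = 0.770.

μ = 0.770, σ = 0.258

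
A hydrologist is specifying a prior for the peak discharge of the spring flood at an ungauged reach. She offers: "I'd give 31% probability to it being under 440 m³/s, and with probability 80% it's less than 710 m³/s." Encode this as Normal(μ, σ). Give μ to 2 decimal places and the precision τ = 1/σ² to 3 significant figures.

μ = 540.10, τ = 2.45e-05

For Normal(μ,σ), the p-quantile is μ + z_p·σ. Here z_{0.31} = -0.4959, z_{0.8} = 0.8416.
So 440 = μ − 0.4959σ and 710 = μ + 0.8416σ.
Subtracting: σ = (710 − 440)/(0.8416 − (-0.4959)) = 201.87.
Then μ = 440 − (-0.4959)·201.87 = 540.10.
Precision τ = 1/σ² = 1/201.9² = 2.45e-05.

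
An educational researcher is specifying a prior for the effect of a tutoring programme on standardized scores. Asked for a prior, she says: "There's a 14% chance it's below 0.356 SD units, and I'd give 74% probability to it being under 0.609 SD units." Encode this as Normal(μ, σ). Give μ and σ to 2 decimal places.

μ = 0.51, σ = 0.15

For Normal(μ,σ), the p-quantile is μ + z_p·σ. Here z_{0.14} = -1.08, z_{0.74} = 0.6433.
So 0.356 = μ − 1.08σ and 0.609 = μ + 0.6433σ.
Subtracting: σ = (0.609 − 0.356)/(0.6433 − (-1.08)) = 0.15.
Then μ = 0.356 − (-1.08)·0.15 = 0.51.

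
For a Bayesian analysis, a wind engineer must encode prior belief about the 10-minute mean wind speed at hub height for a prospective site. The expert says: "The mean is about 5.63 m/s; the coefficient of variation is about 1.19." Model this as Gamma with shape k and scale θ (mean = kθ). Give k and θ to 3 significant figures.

k ≈ 0.706, θ ≈ 7.97

For Gamma(k, scale θ): mean = kθ, variance = kθ², so CV = 1/√k.
CV = 1.19, hence k = 1/CV² = 0.706.
Then θ = mean/k = 5.63/0.706 = 7.97.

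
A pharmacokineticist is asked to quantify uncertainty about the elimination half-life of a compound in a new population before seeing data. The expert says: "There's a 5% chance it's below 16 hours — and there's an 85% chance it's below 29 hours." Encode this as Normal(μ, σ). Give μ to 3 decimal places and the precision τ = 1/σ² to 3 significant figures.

The p-quantile of Normal(μ,σ) is μ + z_p·σ, with z_{0.05} = -1.645 and z_{0.85} = 1.036.
Eliminate σ: μ = (z₂·x₁ − z₁·x₂)/(z₂ − z₁) = (1.036·16 − (-1.645)·29)/2.681 = 23.975.
Then σ = (x₂ − x₁)/(z₂ − z₁) = (29 − 16)/2.681 = 4.848.
Precision τ = 1/σ² = 1/4.848² = 0.0425.

μ = 23.975, τ = 0.0425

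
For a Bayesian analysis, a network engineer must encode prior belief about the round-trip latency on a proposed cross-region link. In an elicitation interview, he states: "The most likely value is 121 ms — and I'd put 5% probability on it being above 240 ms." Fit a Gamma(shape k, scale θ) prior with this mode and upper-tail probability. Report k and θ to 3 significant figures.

Gamma(k,θ) with k>1 has mode (k−1)θ, so θ = 121/(k−1).
Need P(X < 240) = 0.95 with θ tied to k this way. Start at k = 2, θ = 121: P(X<240) ≈ 0.590.
Too low — raise k to concentrate. Iterating converges to k ≈ 6.91.
Then θ = 121/(6.91−1) ≈ 20.5.

k ≈ 6.91, θ ≈ 20.5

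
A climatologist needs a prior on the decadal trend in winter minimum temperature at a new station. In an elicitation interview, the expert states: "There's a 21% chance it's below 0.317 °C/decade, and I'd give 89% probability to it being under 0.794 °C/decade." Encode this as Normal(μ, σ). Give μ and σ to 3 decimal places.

μ = 0.506, σ = 0.235

The p-quantile of Normal(μ,σ) is μ + z_p·σ, with z_{0.21} = -0.8064 and z_{0.89} = 1.227.
Eliminate σ: μ = (z₂·x₁ − z₁·x₂)/(z₂ − z₁) = (1.227·0.317 − (-0.8064)·0.794)/2.033 = 0.506.
Then σ = (x₂ − x₁)/(z₂ − z₁) = (0.794 − 0.317)/2.033 = 0.235.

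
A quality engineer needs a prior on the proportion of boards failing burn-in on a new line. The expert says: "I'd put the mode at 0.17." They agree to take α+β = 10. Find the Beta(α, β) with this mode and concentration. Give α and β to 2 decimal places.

For α,β > 1 the Beta mode is (α−1)/(α+β−2). With α+β = 10, the mode is (α−1)/8.
Set (α−1)/8 = 0.17 → α = 1 + 0.17·8 = 2.36.
β = 10 − α = 7.64.

α = 2.36, β = 7.64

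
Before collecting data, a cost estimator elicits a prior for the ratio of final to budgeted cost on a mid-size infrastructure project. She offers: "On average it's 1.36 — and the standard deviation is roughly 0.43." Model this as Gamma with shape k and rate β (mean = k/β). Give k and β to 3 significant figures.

k ≈ 10, β ≈ 7.36

For Gamma(k, rate β): mean = k/β, variance = k/β², so CV = 1/√k.
CV = SD/mean = 0.43/1.36 = 0.3162, hence k = 1/CV² = 10.
Then β = k/mean = 10/1.36 = 7.36.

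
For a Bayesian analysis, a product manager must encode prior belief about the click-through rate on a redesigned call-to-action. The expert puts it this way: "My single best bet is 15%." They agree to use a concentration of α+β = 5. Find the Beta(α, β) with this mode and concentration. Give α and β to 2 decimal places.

For α,β > 1 the Beta mode is (α−1)/(α+β−2). With α+β = 5, the mode is (α−1)/3.
Set (α−1)/3 = 0.15 → α = 1 + 0.15·3 = 1.45.
β = 5 − α = 3.55.

α = 1.45, β = 3.55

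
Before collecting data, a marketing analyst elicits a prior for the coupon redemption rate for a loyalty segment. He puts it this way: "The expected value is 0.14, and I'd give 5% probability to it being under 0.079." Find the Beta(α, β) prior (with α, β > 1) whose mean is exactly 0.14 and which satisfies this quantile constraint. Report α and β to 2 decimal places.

With mean 0.14 fixed, write α = 0.14s, β = 0.86s where s = α+β.
Need P(θ < 0.079) = 0.05 under Beta(0.14s, 0.86s). Normal approximation: (q−m)/√(m(1−m)/s) ≈ z_{0.05} = -1.64, so s ≈ 0.14·0.86·(-1.64)²/(0.079−0.14)² = 87.5.
At s = 87.5: P(θ<0.079) ≈ 0.033. Adjusting to match 0.05 gives s ≈ 71.15.
So α = 0.14·71.15 ≈ 9.96, β = 0.86·71.15 ≈ 61.19.

α ≈ 9.96, β ≈ 61.19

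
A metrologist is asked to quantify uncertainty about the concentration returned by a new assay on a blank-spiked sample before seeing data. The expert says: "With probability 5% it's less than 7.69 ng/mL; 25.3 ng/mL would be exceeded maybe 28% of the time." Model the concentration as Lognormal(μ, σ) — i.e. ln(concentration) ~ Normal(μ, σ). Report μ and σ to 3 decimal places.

If T ~ Lognormal(μ,σ) then ln T ~ Normal(μ,σ), so the p-quantile of ln T is μ + z_p·σ.
ln(7.69) = 2.04 and ln(25.3) = 3.231; z_{0.05} = -1.645, z_{0.72} = 0.5828.
σ = (3.231 − 2.04)/(0.5828 − (-1.645)) = 0.535.
μ = 2.04 − (-1.645)·0.535 = 2.919.

μ ≈ 2.919, σ ≈ 0.535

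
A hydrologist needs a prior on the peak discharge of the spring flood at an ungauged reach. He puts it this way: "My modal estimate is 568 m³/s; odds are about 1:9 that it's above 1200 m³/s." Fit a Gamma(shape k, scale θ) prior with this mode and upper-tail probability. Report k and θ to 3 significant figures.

k ≈ 4.43, θ ≈ 165

Gamma(k,θ) with k>1 has mode (k−1)θ, so θ = 568/(k−1).
Need P(X < 1200) = 0.9 with θ tied to k this way. Start at k = 2, θ = 568: P(X<1200) ≈ 0.624.
Too low — raise k to concentrate. Iterating converges to k ≈ 4.43.
Then θ = 568/(4.43−1) ≈ 165.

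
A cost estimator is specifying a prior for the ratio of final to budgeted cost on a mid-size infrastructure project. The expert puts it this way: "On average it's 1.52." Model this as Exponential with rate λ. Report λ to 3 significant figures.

λ ≈ 0.658

Exponential mean = 1/λ, so λ = 1/1.52 = 0.658.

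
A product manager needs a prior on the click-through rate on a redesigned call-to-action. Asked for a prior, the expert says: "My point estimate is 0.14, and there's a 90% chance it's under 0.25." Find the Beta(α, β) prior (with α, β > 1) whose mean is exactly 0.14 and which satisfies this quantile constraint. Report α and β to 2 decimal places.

With mean 0.14 fixed, write α = 0.14s, β = 0.86s where s = α+β.
Need P(θ < 0.25) = 0.9 under Beta(0.14s, 0.86s). Normal approximation: (q−m)/√(m(1−m)/s) ≈ z_{0.9} = 1.28, so s ≈ 0.14·0.86·(1.28)²/(0.25−0.14)² = 16.3.
At s = 16.3: P(θ<0.25) ≈ 0.893. Adjusting to match 0.9 gives s ≈ 17.76.
So α = 0.14·17.76 ≈ 2.49, β = 0.86·17.76 ≈ 15.27.

α ≈ 2.49, β ≈ 15.27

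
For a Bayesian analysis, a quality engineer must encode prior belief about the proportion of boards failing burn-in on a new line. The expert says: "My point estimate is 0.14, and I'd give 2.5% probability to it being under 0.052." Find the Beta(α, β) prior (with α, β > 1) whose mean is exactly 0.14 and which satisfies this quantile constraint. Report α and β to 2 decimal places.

α ≈ 5.56, β ≈ 34.17

With mean 0.14 fixed, write α = 0.14s, β = 0.86s where s = α+β.
Need P(θ < 0.052) = 0.025 under Beta(0.14s, 0.86s). Normal approximation: (q−m)/√(m(1−m)/s) ≈ z_{0.025} = -1.96, so s ≈ 0.14·0.86·(-1.96)²/(0.052−0.14)² = 59.7.
At s = 59.7: P(θ<0.052) ≈ 0.007. Adjusting to match 0.025 gives s ≈ 39.73.
So α = 0.14·39.73 ≈ 5.56, β = 0.86·39.73 ≈ 34.17.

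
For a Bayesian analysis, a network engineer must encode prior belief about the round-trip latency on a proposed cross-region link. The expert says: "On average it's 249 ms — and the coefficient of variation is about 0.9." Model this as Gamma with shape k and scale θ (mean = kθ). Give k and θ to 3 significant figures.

For Gamma(k, scale θ): mean = kθ, variance = kθ², so CV = 1/√k.
CV = 0.9, hence k = 1/CV² = 1.23.
Then θ = mean/k = 249/1.23 = 202.

k ≈ 1.23, θ ≈ 202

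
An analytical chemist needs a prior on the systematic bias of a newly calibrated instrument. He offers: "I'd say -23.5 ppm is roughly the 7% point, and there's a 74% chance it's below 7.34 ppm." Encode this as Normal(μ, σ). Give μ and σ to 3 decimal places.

For Normal(μ,σ), the p-quantile is μ + z_p·σ. Here z_{0.07} = -1.476, z_{0.74} = 0.6433.
So -23.5 = μ − 1.476σ and 7.34 = μ + 0.6433σ.
Subtracting: σ = (7.34 − -23.5)/(0.6433 − (-1.476)) = 14.553.
Then μ = -23.5 − (-1.476)·14.553 = -2.023.

μ = -2.023, σ = 14.553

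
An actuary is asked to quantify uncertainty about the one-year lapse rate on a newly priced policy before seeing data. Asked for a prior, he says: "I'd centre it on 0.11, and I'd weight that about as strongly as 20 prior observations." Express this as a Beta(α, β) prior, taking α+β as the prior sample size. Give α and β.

α = 2.2, β = 17.8

Under the effective-sample-size interpretation, Beta(α, β) has prior mean α/(α+β) and prior sample size α+β.
So α+β = 20 and α/(α+β) = 0.11, giving α = 0.11·20 = 2.2 and β = 20 − 2.2 = 17.8.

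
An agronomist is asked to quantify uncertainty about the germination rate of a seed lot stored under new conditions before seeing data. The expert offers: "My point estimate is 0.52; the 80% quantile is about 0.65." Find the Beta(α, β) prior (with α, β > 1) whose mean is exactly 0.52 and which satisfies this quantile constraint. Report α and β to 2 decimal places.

With mean 0.52 fixed, write α = 0.52s, β = 0.48s where s = α+β.
Need P(θ < 0.65) = 0.8 under Beta(0.52s, 0.48s). Normal approximation: (q−m)/√(m(1−m)/s) ≈ z_{0.8} = 0.842, so s ≈ 0.52·0.48·(0.842)²/(0.65−0.52)² = 10.5.
At s = 10.5: P(θ<0.65) ≈ 0.798. Adjusting to match 0.8 gives s ≈ 10.64.
So α = 0.52·10.64 ≈ 5.53, β = 0.48·10.64 ≈ 5.11.

α ≈ 5.53, β ≈ 5.11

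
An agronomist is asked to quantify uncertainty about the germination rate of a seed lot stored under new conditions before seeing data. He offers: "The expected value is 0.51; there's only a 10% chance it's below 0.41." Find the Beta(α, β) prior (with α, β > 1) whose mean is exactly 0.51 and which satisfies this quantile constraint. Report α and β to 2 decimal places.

α ≈ 20.81, β ≈ 19.99

With mean 0.51 fixed, write α = 0.51s, β = 0.49s where s = α+β.
Need P(θ < 0.41) = 0.1 under Beta(0.51s, 0.49s). Normal approximation: (q−m)/√(m(1−m)/s) ≈ z_{0.1} = -1.28, so s ≈ 0.51·0.49·(-1.28)²/(0.41−0.51)² = 41.0.
At s = 41.0: P(θ<0.41) ≈ 0.099. Adjusting to match 0.1 gives s ≈ 40.80.
So α = 0.51·40.80 ≈ 20.81, β = 0.49·40.80 ≈ 19.99.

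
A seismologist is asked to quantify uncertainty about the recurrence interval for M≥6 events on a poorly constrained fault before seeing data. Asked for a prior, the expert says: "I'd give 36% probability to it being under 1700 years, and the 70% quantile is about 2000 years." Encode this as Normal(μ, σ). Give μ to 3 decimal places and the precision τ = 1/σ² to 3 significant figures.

For Normal(μ,σ), the p-quantile is μ + z_p·σ. Here z_{0.36} = -0.3585, z_{0.7} = 0.5244.
So 1700 = μ − 0.3585σ and 2000 = μ + 0.5244σ.
Subtracting: σ = (2000 − 1700)/(0.5244 − (-0.3585)) = 339.805.
Then μ = 1700 − (-0.3585)·339.805 = 1821.806.
Precision τ = 1/σ² = 1/339.8² = 8.66e-06.

μ = 1821.806, τ = 8.66e-06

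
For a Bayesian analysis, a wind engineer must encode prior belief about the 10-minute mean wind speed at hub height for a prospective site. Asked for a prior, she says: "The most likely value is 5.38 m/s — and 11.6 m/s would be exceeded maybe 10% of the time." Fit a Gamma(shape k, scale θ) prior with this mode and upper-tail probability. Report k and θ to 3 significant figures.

k ≈ 4.26, θ ≈ 1.65

Gamma(k,θ) with k>1 has mode (k−1)θ, so θ = 5.38/(k−1).
Need P(X < 11.6) = 0.9 with θ tied to k this way. Start at k = 2, θ = 5.38: P(X<11.6) ≈ 0.635.
Too low — raise k to concentrate. Iterating converges to k ≈ 4.26.
Then θ = 5.38/(4.26−1) ≈ 1.65.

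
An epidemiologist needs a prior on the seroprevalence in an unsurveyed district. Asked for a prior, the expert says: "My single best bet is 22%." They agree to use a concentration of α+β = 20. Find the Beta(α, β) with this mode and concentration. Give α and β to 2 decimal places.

α = 4.96, β = 15.04

For α,β > 1 the Beta mode is (α−1)/(α+β−2). With α+β = 20, the mode is (α−1)/18.
Set (α−1)/18 = 0.22 → α = 1 + 0.22·18 = 4.96.
β = 20 − α = 15.04.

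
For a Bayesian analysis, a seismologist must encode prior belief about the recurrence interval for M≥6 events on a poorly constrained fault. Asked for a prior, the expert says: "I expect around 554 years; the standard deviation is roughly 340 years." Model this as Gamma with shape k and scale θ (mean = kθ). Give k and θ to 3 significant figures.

For Gamma(k, scale θ): mean = kθ, variance = kθ², so CV = 1/√k.
CV = SD/mean = 340/554 = 0.6137, hence k = 1/CV² = 2.65.
Then θ = mean/k = 554/2.65 = 209.

k ≈ 2.65, θ ≈ 209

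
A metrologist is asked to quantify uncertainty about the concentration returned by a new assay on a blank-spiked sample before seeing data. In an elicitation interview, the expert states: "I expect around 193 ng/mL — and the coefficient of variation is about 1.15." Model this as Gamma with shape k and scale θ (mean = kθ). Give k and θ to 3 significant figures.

k ≈ 0.756, θ ≈ 255

For Gamma(k, scale θ): mean = kθ, variance = kθ², so CV = 1/√k.
CV = 1.15, hence k = 1/CV² = 0.756.
Then θ = mean/k = 193/0.756 = 255.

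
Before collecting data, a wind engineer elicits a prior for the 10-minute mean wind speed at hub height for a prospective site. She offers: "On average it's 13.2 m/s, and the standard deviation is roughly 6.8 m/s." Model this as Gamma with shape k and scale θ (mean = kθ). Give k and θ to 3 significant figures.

For Gamma(k, scale θ): mean = kθ, variance = kθ², so CV = 1/√k.
CV = SD/mean = 6.8/13.2 = 0.5152, hence k = 1/CV² = 3.77.
Then θ = mean/k = 13.2/3.77 = 3.5.

k ≈ 3.77, θ ≈ 3.5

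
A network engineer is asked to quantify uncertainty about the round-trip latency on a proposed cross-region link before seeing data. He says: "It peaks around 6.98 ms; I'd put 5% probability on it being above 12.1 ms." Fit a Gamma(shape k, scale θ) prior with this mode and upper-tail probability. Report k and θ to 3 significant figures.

k ≈ 10.2, θ ≈ 0.757

Gamma(k,θ) with k>1 has mode (k−1)θ, so θ = 6.98/(k−1).
Need P(X < 12.1) = 0.95 with θ tied to k this way. Start at k = 2, θ = 6.98: P(X<12.1) ≈ 0.517.
Too low — raise k to concentrate. Iterating converges to k ≈ 10.2.
Then θ = 6.98/(10.2−1) ≈ 0.757.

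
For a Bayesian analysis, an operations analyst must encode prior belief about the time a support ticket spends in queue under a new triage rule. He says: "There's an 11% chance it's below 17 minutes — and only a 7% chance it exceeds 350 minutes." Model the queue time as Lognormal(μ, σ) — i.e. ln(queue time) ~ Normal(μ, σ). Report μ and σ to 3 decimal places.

If T ~ Lognormal(μ,σ) then ln T ~ Normal(μ,σ), so the p-quantile of ln T is μ + z_p·σ.
ln(17) = 2.833 and ln(350) = 5.858; z_{0.11} = -1.227, z_{0.93} = 1.476.
σ = (5.858 − 2.833)/(1.476 − (-1.227)) = 1.119.
μ = 2.833 − (-1.227)·1.119 = 4.206.

μ ≈ 4.206, σ ≈ 1.119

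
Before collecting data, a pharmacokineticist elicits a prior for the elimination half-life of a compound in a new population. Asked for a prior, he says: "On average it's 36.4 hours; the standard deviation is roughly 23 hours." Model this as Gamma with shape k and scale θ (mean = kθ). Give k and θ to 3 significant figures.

For Gamma(k, scale θ): mean = kθ, variance = kθ², so CV = 1/√k.
CV = SD/mean = 23/36.4 = 0.6319, hence k = 1/CV² = 2.5.
Then θ = mean/k = 36.4/2.5 = 14.5.

k ≈ 2.5, θ ≈ 14.5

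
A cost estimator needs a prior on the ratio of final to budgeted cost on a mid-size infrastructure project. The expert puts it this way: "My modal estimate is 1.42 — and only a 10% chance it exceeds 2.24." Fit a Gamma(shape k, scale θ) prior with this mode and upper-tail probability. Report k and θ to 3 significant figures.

k ≈ 10, θ ≈ 0.157

Gamma(k,θ) with k>1 has mode (k−1)θ, so θ = 1.42/(k−1).
Need P(X < 2.24) = 0.9 with θ tied to k this way. Start at k = 2, θ = 1.42: P(X<2.24) ≈ 0.468.
Too low — raise k to concentrate. Iterating converges to k ≈ 10.
Then θ = 1.42/(10−1) ≈ 0.157.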